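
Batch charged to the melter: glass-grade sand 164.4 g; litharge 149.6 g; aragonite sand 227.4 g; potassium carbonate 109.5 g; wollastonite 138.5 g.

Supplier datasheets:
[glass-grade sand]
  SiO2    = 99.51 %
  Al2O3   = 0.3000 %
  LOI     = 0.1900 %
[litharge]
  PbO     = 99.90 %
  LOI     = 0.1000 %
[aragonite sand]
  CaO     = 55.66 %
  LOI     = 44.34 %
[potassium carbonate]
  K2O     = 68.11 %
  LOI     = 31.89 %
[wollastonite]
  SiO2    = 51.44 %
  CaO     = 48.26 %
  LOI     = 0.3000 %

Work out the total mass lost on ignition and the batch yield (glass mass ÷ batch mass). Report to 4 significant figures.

LOI loss = 136.6 g; glass = 652.8 g; yield = 82.69%

Intermediates are displayed (rounded to four significant figures) alongside each step — every computation holds exact precision in every operation. Each reported value undergoes a single rounding; the derived quantities, which include five oxide percentages, the yield, LOI, the totals, net glass mass, are carried in full float precision, precisely as stated by the problem or the answer, from the weighed amounts at 652.8 g of glass.
Material-by-material LOI:
  glass-grade sand: 164.4 × 0.001900 = 0.3124 g
  litharge: 149.6 × 0.001000 = 0.1496 g
  aragonite sand: 227.4 × 0.4434 = 100.8 g
  potassium carbonate: 109.5 × 0.3189 = 34.92 g
  wollastonite: 138.5 × 0.003000 = 0.4155 g
Total LOI = 136.6 g
Glass = batch − LOI = 789.4 − 136.6 = 652.8 g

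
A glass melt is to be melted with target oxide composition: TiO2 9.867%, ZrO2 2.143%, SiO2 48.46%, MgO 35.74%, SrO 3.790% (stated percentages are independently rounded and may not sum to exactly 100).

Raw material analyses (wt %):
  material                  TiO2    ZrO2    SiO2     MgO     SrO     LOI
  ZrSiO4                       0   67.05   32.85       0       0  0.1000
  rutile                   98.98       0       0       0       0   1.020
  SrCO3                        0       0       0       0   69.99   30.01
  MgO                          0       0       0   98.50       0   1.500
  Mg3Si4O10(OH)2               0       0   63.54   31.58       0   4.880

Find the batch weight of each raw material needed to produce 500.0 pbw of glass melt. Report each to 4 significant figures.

Batch per 500.0 pbw glass melt:
  ZrSiO4: 15.98 pbw
  rutile: 49.84 pbw
  SrCO3: 27.08 pbw
  MgO: 61.81 pbw
  Mg3Si4O10(OH)2: 373.1 pbw
Total batch = 527.8 pbw; LOI loss = 27.79 pbw; yield = 94.74%

Values along the way are printed rounded to 4 significant figures within the worked lines; the whole derivation maintains full precision in all steps — each reported value is rounded once only — the derived quantities (the yield, totals, five oxide percentages, net glass mass, LOI) are recomputed from the weighed amounts at 500.0 pbw of glass at full float precision as quoted within the question or the answer.
The oxide mass targets at 500.0 pbw glass melt:
  TiO2: 9.867% × 500.0 = 49.34 pbw
  ZrO2: 2.143% × 500.0 = 10.72 pbw
  SiO2: 48.46% × 500.0 = 242.3 pbw
  MgO: 35.74% × 500.0 = 178.7 pbw
  SrO: 3.790% × 500.0 = 18.95 pbw
Verifying the oxide balance applying the batch weights above, under the basis named above (delivered sums recover each target exact up to rounding of places):
  TiO2: 49.84·0.9898 = 49.33 pbw (target 49.34 pbw)
  ZrO2: 15.98·0.6705 = 10.71 pbw (target 10.72 pbw)
  SiO2: 15.98·0.3285 + 373.1·0.6354 = 242.3 pbw (target 242.3 pbw)
  MgO: 61.81·0.9850 + 373.1·0.3158 = 178.7 pbw (target 178.7 pbw)
  SrO: 27.08·0.6999 = 18.95 pbw (target 18.95 pbw)
Glass-mass sanity pass: total batch − LOI = 500.0 pbw (summing oxide targets gives 500.0 pbw; basis as stated: 500.0 pbw — differing by rounding only).
Summing the batch: Σ batch = 527.8 pbw; LOI removed, Σ of batch·LOI: 27.79 pbw; yield, glass over the total, = 94.74%.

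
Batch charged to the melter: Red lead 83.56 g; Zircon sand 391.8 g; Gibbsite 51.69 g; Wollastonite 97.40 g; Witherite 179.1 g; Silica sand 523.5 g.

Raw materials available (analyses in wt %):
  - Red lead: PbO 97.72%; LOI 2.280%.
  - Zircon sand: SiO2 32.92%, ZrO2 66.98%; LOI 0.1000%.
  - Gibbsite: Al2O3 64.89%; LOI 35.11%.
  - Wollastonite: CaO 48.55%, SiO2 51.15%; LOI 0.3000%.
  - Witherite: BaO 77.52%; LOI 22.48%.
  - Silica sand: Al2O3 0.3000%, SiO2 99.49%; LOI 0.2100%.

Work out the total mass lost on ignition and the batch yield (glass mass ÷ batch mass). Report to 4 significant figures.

LOI loss = 62.10 g; glass = 1265 g; yield = 95.32%

Intermediates are displayed with 4-significant-digit rounding alongside each step; all arithmetic runs at full precision from first step to last — each reported value is rounded a single time; derived quantities are re-derived using the weight values per 1265 g of glass at exact precision (the totals, net glass mass, the yield, LOI, the six compositions) as written in the problem or the answer.
Ignition loss by material:
  Red lead: 83.56 × 0.02280 = 1.905 g
  Zircon sand: 391.8 × 0.001000 = 0.3918 g
  Gibbsite: 51.69 × 0.3511 = 18.15 g
  Wollastonite: 97.40 × 0.003000 = 0.2922 g
  Witherite: 179.1 × 0.2248 = 40.26 g
  Silica sand: 523.5 × 0.002100 = 1.099 g
Total LOI = 62.10 g
Glass = batch − LOI = 1327 − 62.10 = 1265 g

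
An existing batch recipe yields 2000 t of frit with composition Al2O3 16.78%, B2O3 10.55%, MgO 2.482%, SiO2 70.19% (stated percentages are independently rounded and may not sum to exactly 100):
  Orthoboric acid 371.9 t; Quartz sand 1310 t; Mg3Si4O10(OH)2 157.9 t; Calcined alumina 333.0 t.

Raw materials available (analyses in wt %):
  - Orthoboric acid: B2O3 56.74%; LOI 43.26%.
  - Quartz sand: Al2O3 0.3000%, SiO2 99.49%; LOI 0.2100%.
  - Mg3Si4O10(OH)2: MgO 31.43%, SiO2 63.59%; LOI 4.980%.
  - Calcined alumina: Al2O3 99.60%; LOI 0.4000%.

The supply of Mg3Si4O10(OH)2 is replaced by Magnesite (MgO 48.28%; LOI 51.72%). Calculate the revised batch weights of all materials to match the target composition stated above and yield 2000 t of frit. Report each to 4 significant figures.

Revised batch per 2000 t frit:
  Orthoboric acid: 371.9 t
  Quartz sand: 1411 t
  Magnesite: 102.8 t
  Calcined alumina: 332.7 t
Total batch = 2218 t; LOI loss = 218.3 t

All arithmetic runs at exact precision at every stage — values along the way are displayed rounded to four significant digits between the steps — each reported number is rounded exactly once; derived quantities, including ignition loss, net glass mass, four oxide percentages, totals, yield, are carried from the batch weights for 2000 t of glass in exact precision exactly as printed in either problem or answer.
Oxide mass targets, per 2000 t frit:
  Al2O3: 16.78% × 2000 = 335.6 t
  B2O3: 10.55% × 2000 = 211.0 t
  MgO: 2.482% × 2000 = 49.64 t
  SiO2: 70.19% × 2000 = 1404 t
A balance pass over the oxides, per the reported batch figures, against the basis in use (summed amounts equal target values net of answer rounding effects):
  Al2O3: 1411·0.003000 + 332.7·0.9960 = 335.6 t (target 335.6 t)
  B2O3: 371.9·0.5674 = 211.0 t (target 211.0 t)
  MgO: 102.8·0.4828 = 49.63 t (target 49.64 t)
  SiO2: 1411·0.9949 = 1404 t (target 1404 t)
Glass-mass sanity pass: total batch − LOI = 2000 t (the Σ of target masses is 2000 t; with the basis standing at 2000 t — differing by rounding only).
Whole-batch sum: Σ batch = 2218 t; loss to ignition Σ batch·LOI = 218.3 t; the yield ratio, glass ÷ batch: 90.16%.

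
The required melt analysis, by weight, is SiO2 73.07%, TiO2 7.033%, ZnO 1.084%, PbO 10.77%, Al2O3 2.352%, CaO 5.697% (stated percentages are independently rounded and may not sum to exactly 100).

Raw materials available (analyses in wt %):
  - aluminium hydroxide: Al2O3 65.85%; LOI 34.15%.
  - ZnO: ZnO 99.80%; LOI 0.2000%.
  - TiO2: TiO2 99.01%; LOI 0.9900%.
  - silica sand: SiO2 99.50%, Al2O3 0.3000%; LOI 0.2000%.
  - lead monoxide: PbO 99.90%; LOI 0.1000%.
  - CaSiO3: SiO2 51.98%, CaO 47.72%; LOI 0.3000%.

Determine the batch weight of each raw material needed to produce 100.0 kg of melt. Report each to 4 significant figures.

Batch per 100.0 kg melt:
  aluminium hydroxide: 3.266 kg
  ZnO: 1.086 kg
  TiO2: 7.103 kg
  silica sand: 67.20 kg
  lead monoxide: 10.78 kg
  CaSiO3: 11.94 kg
Total batch = 101.4 kg; LOI loss = 1.369 kg; yield = 98.65%

Exact precision is carried at each step — working values are shown rounded off to 4 significant digits within the worked lines; every reported figure is rounded once only. All derived quantities (totals, yield, net glass mass, LOI, the six compositions) are carried from the batch weights per 100.0 kg of glass at full precision, as written in either problem or answer.
Oxide-by-oxide targets in 100.0 kg melt:
  SiO2: 73.07% × 100.0 = 73.07 kg
  TiO2: 7.033% × 100.0 = 7.033 kg
  ZnO: 1.084% × 100.0 = 1.084 kg
  PbO: 10.77% × 100.0 = 10.77 kg
  Al2O3: 2.352% × 100.0 = 2.352 kg
  CaO: 5.697% × 100.0 = 5.697 kg
Balance tally, oxide-wise, given the weights on record, against the basis in use (oxide sums agree with the targets modulo rounding of the values):
  SiO2: 67.20·0.9950 + 11.94·0.5198 = 73.07 kg (target 73.07 kg)
  TiO2: 7.103·0.9901 = 7.033 kg (target 7.033 kg)
  ZnO: 1.086·0.9980 = 1.084 kg (target 1.084 kg)
  PbO: 10.78·0.9990 = 10.77 kg (target 10.77 kg)
  Al2O3: 3.266·0.6585 + 67.20·0.003000 = 2.352 kg (target 2.352 kg)
  CaO: 11.94·0.4772 = 5.698 kg (target 5.697 kg)
Glass-mass closure: net batch after ignition = 100.0 kg (targets for the oxides total 100.0 kg; stated basis 100.0 kg — a pure rounding effect).
Total batch = Σ batch = 101.4 kg; LOI loss = Σ batch·LOI = 1.369 kg; yield, glass over the total, = 98.65%.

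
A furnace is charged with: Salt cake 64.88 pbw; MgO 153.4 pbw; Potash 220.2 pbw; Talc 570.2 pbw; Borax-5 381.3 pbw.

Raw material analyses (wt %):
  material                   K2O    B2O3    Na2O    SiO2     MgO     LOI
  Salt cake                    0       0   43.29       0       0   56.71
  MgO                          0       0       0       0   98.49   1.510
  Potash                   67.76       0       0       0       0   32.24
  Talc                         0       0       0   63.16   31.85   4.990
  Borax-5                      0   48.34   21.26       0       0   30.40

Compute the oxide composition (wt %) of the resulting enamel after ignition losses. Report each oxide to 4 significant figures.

Full precision is carried at all times; the intermediate values appear rounded off to 4 significant digits in the printout. Each reported result is rounded only once. Derived quantities (net glass mass, the five compositions, totals, LOI, the yield) are computed from the batch weights per 1136 pbw of glass in full float precision as they appear in either problem or answer.
What the batch supplies per oxide:
  K2O: 220.2·0.6776 = 149.2 pbw
  B2O3: 381.3·0.4834 = 184.3 pbw
  Na2O: 64.88·0.4329 + 381.3·0.2126 = 109.2 pbw
  SiO2: 570.2·0.6316 = 360.1 pbw
  MgO: 153.4·0.9849 + 570.2·0.3185 = 332.7 pbw
LOI: 64.88·0.5671 + 153.4·0.01510 + 220.2·0.3224 + 570.2·0.04990 + 381.3·0.3040 = 254.5 pbw
Net of LOI, the glass mass = 1390 − 254.5 = 1136 pbw (= Σ oxide masses)
percent share: oxide ÷ glass, ×100

Glass mass = 1136 pbw (batch 1390 − LOI 254.5).
Composition: K2O 13.14%, B2O3 16.23%, Na2O 9.613%, SiO2 31.72%, MgO 29.30%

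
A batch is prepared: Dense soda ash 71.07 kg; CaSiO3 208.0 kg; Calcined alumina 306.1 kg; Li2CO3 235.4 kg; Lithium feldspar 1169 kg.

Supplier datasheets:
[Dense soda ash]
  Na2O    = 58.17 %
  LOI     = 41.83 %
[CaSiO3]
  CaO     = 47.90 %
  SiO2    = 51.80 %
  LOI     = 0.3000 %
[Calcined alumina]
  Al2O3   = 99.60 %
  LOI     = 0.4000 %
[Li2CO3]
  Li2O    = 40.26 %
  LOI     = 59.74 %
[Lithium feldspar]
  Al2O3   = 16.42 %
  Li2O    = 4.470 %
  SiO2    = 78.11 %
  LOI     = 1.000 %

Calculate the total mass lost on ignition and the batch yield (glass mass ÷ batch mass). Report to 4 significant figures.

LOI loss = 183.9 kg; glass = 1806 kg; yield = 90.76%

Intermediates are printed rounded to four significant figures in the working; each numeric step carries exact precision in all steps. Every reported number carries a single rounding; derived quantities, which include ignition loss, totals, five oxide percentages, glass mass, yield, are re-derived at full precision, as they appear in the question or the answer, starting from the weights per 1806 kg of glass.
Ignition loss by material:
  Dense soda ash: 71.07 × 0.4183 = 29.73 kg
  CaSiO3: 208.0 × 0.003000 = 0.6240 kg
  Calcined alumina: 306.1 × 0.004000 = 1.224 kg
  Li2CO3: 235.4 × 0.5974 = 140.6 kg
  Lithium feldspar: 1169 × 0.01000 = 11.69 kg
Total LOI = 183.9 kg
Glass = batch − LOI = 1990 − 183.9 = 1806 kg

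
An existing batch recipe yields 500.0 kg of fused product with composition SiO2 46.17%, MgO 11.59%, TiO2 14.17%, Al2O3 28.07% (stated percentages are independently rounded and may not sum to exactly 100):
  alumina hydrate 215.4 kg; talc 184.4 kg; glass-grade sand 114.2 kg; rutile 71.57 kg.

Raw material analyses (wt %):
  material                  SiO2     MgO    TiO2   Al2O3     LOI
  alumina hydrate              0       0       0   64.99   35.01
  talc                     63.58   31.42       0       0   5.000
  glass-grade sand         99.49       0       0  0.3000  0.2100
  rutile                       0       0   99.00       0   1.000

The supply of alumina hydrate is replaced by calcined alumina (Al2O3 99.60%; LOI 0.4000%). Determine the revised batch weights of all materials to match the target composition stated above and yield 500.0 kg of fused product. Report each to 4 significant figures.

The intermediate values are displayed, rounded to four significant digits, as written — all arithmetic carries full precision at each step — each reported number is rounded exactly once — all derived quantities are recomputed from the weighed amounts on 500.0 kg of glass at full float precision (net glass mass, totals, the four compositions, LOI, yield) exactly as printed in problem or answer.
The oxide mass targets at 500.0 kg fused product:
  SiO2: 46.17% × 500.0 = 230.8 kg
  MgO: 11.59% × 500.0 = 57.95 kg
  TiO2: 14.17% × 500.0 = 70.85 kg
  Al2O3: 28.07% × 500.0 = 140.4 kg
Balance tally, oxide-wise, working from each reported weight, under the basis named above (each sum matches its target mass once rounding is allowed for):
  SiO2: 184.4·0.6358 + 114.2·0.9949 = 230.9 kg (target 230.8 kg)
  MgO: 184.4·0.3142 = 57.94 kg (target 57.95 kg)
  TiO2: 71.57·0.9900 = 70.85 kg (target 70.85 kg)
  Al2O3: 140.6·0.9960 + 114.2·0.003000 = 140.4 kg (target 140.4 kg)
Glass-mass sanity pass: batch total minus LOI = 500.0 kg (oxide target masses add up to 500.0 kg; the stated basis being 500.0 kg — any gap is answer rounding).
Batch total: Σ batch = 510.8 kg; LOI removed, Σ of batch·LOI: 10.74 kg; as yield: glass ÷ batch → 97.90%.

Revised batch per 500.0 kg fused product:
  calcined alumina: 140.6 kg
  talc: 184.4 kg
  glass-grade sand: 114.2 kg
  rutile: 71.57 kg
Total batch = 510.8 kg; LOI loss = 10.74 kg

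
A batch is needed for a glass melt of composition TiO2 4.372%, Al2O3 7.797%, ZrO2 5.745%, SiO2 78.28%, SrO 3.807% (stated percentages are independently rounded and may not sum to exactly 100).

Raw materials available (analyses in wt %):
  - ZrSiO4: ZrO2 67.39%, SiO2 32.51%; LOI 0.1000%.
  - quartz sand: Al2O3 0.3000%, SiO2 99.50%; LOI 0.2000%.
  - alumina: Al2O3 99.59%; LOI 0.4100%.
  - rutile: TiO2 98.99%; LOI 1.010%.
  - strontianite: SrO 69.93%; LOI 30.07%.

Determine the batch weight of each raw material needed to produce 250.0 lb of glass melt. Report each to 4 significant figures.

Batch per 250.0 lb glass melt:
  ZrSiO4: 21.31 lb
  quartz sand: 189.7 lb
  alumina: 19.00 lb
  rutile: 11.04 lb
  strontianite: 13.61 lb
Total batch = 254.7 lb; LOI loss = 4.683 lb; yield = 98.16%

Working values appear, rounded to four significant figures, alongside each step. The working math holds full precision at each step; exactly one rounding goes into each reported number; derived quantities are rebuilt in full precision (the totals, the yield, net glass mass, ignition loss, five oxide percentages) from the batch weights on 250.0 lb of glass as given in the problem or answer text.
Oxide mass targets, per 250.0 lb glass melt:
  TiO2: 4.372% × 250.0 = 10.93 lb
  Al2O3: 7.797% × 250.0 = 19.49 lb
  ZrO2: 5.745% × 250.0 = 14.36 lb
  SiO2: 78.28% × 250.0 = 195.7 lb
  SrO: 3.807% × 250.0 = 9.518 lb
A balance pass over the oxides, applying the batch weights above, against the basis in use (every target is met by its sum exact up to rounding of places):
  TiO2: 11.04·0.9899 = 10.93 lb (target 10.93 lb)
  Al2O3: 189.7·0.003000 + 19.00·0.9959 = 19.49 lb (target 19.49 lb)
  ZrO2: 21.31·0.6739 = 14.36 lb (target 14.36 lb)
  SiO2: 21.31·0.3251 + 189.7·0.9950 = 195.7 lb (target 195.7 lb)
  SrO: 13.61·0.6993 = 9.517 lb (target 9.518 lb)
Auditing the glass mass value: whole batch net of LOI = 250.0 lb (oxide target masses add up to 250.0 lb; basis as stated: 250.0 lb — deltas are rounding alone).
Total batch = Σ batch = 254.7 lb; ignition loss, Σ(batch × LOI) = 4.683 lb; as yield: glass ÷ batch → 98.16%.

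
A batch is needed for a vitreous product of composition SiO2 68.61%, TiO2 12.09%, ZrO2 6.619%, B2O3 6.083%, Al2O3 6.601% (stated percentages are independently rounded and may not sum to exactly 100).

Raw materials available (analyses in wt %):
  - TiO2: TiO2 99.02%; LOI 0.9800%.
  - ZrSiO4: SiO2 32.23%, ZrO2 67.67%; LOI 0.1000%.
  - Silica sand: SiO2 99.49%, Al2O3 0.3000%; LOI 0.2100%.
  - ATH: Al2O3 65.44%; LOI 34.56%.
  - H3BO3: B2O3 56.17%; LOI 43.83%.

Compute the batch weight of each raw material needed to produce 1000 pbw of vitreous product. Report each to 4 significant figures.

Batch per 1000 pbw vitreous product:
  TiO2: 122.1 pbw
  ZrSiO4: 97.81 pbw
  Silica sand: 657.9 pbw
  ATH: 97.85 pbw
  H3BO3: 108.3 pbw
Total batch = 1084 pbw; LOI loss = 83.96 pbw; yield = 92.25%

Each numeric step runs at full float precision at every stage; working values are shown, rounded to four significant digits, within the worked lines. Each reported result is rounded a single time; the derived quantities are rebuilt in full precision (the five compositions, yield, glass mass, LOI, totals) starting from the weights at 1000 pbw of glass as written in the problem or the answer.
Per-oxide target masses for 1000 pbw vitreous product:
  SiO2: 68.61% × 1000 = 686.1 pbw
  TiO2: 12.09% × 1000 = 120.9 pbw
  ZrO2: 6.619% × 1000 = 66.19 pbw
  B2O3: 6.083% × 1000 = 60.83 pbw
  Al2O3: 6.601% × 1000 = 66.01 pbw
Oxide-by-oxide audit on the weights just shown, per the basis as stated (summed amounts equal target values inside rounding margins):
  SiO2: 97.81·0.3223 + 657.9·0.9949 = 686.1 pbw (target 686.1 pbw)
  TiO2: 122.1·0.9902 = 120.9 pbw (target 120.9 pbw)
  ZrO2: 97.81·0.6767 = 66.19 pbw (target 66.19 pbw)
  B2O3: 108.3·0.5617 = 60.83 pbw (target 60.83 pbw)
  Al2O3: 657.9·0.003000 + 97.85·0.6544 = 66.01 pbw (target 66.01 pbw)
Glass mass check: the batch minus its LOI: 1000 pbw (summing oxide targets gives 1000 pbw; against the stated basis, 1000 pbw — any gap is answer rounding).
Whole-batch sum: Σ batch = 1084 pbw; ignition loss, Σ(batch × LOI) = 83.96 pbw; yield: glass divided by total = 92.25%.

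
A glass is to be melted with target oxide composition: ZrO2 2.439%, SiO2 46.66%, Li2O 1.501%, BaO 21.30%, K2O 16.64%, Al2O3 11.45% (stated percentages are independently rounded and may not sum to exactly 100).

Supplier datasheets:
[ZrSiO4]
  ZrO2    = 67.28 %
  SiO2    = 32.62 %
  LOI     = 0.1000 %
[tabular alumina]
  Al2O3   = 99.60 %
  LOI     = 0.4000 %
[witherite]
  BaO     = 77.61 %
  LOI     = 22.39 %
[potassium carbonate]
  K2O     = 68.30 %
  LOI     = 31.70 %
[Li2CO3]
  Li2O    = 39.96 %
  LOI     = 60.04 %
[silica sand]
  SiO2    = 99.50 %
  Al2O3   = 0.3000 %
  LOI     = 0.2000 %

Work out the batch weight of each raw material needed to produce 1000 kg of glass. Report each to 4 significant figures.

Values along the way are printed rounded to 4 significant digits at each printed step — full float precision is kept all the way through. Every reported number is rounded exactly once. Derived quantities are recomputed in full precision (ignition loss, the six compositions, the yield, the totals, glass mass) from the weighed amounts at 1000 kg of glass as given in the problem or answer text.
Per-oxide target masses for 1000 kg glass:
  ZrO2: 2.439% × 1000 = 24.39 kg
  SiO2: 46.66% × 1000 = 466.6 kg
  Li2O: 1.501% × 1000 = 15.01 kg
  BaO: 21.30% × 1000 = 213.0 kg
  K2O: 16.64% × 1000 = 166.4 kg
  Al2O3: 11.45% × 1000 = 114.5 kg
Per-oxide balance check working from each reported weight, versus the basis set out (target by target, the sums agree net of answer rounding effects):
  ZrO2: 36.25·0.6728 = 24.39 kg (target 24.39 kg)
  SiO2: 36.25·0.3262 + 457.1·0.9950 = 466.6 kg (target 466.6 kg)
  Li2O: 37.56·0.3996 = 15.01 kg (target 15.01 kg)
  BaO: 274.4·0.7761 = 213.0 kg (target 213.0 kg)
  K2O: 243.6·0.6830 = 166.4 kg (target 166.4 kg)
  Al2O3: 113.6·0.9960 + 457.1·0.003000 = 114.5 kg (target 114.5 kg)
Auditing the glass mass value: total batch − LOI = 999.9 kg (the targets, summed, come to 999.9 kg; basis as stated: 1000 kg — any gap is answer rounding).
Batch grand total — Σ batch = 1163 kg; the LOI term Σ batch·LOI equals 162.6 kg; yield = glass ÷ total batch = 86.01%.

Batch per 1000 kg glass:
  ZrSiO4: 36.25 kg
  tabular alumina: 113.6 kg
  witherite: 274.4 kg
  potassium carbonate: 243.6 kg
  Li2CO3: 37.56 kg
  silica sand: 457.1 kg
Total batch = 1163 kg; LOI loss = 162.6 kg; yield = 86.01%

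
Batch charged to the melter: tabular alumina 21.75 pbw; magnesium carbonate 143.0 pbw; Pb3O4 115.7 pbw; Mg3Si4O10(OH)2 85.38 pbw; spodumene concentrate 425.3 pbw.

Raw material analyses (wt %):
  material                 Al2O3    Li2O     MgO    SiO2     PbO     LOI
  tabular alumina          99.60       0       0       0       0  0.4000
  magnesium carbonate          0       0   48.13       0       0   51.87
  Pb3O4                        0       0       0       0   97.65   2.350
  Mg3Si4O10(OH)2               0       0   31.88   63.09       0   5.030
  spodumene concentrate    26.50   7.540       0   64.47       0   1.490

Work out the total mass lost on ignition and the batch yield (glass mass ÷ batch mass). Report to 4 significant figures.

LOI loss = 87.61 pbw; glass = 703.5 pbw; yield = 88.93%

Mid-chain values are shown, with 4-significant-digit rounding, at each printed step — every computation keeps full float precision at all times. Every reported value receives exactly one rounding — the derived quantities, which include the yield, the totals, net glass mass, the five compositions, ignition loss, are recomputed at full float precision, precisely as stated by the question or the answer, using the weight values on 703.5 pbw of glass.
Material-by-material LOI:
  tabular alumina: 21.75 × 0.004000 = 0.08700 pbw
  magnesium carbonate: 143.0 × 0.5187 = 74.17 pbw
  Pb3O4: 115.7 × 0.02350 = 2.719 pbw
  Mg3Si4O10(OH)2: 85.38 × 0.05030 = 4.295 pbw
  spodumene concentrate: 425.3 × 0.01490 = 6.337 pbw
Total LOI = 87.61 pbw
Glass = batch − LOI = 791.1 − 87.61 = 703.5 pbw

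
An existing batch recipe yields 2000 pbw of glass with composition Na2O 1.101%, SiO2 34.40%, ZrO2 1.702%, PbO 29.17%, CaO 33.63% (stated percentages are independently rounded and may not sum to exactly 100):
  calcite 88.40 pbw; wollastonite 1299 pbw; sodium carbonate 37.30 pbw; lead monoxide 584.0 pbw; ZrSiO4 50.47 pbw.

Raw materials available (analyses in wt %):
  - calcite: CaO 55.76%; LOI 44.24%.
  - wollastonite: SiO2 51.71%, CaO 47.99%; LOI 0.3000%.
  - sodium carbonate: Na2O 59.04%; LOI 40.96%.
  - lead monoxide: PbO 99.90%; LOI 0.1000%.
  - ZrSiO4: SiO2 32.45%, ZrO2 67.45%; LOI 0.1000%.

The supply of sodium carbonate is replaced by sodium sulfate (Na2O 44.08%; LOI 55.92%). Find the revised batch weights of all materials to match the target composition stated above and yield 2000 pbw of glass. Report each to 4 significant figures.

Revised batch per 2000 pbw glass:
  calcite: 88.40 pbw
  wollastonite: 1299 pbw
  sodium sulfate: 49.95 pbw
  lead monoxide: 584.0 pbw
  ZrSiO4: 50.47 pbw
Total batch = 2072 pbw; LOI loss = 71.57 pbw

The whole derivation carries full float precision from first step to last — values along the way are printed (rounded to 4 significant digits) across the worked steps — a single rounding completes each reported result. All derived quantities, which include the five compositions, glass mass, the yield, ignition loss, the totals, are re-derived at full precision, as they appear in problem or answer, using the weight values on 2000 pbw of glass.
Target masses of each oxide per 2000 pbw glass:
  Na2O: 1.101% × 2000 = 22.02 pbw
  SiO2: 34.40% × 2000 = 688.0 pbw
  ZrO2: 1.702% × 2000 = 34.04 pbw
  PbO: 29.17% × 2000 = 583.4 pbw
  CaO: 33.63% × 2000 = 672.6 pbw
Checking each oxide sum given the weights on record, relative to the basis at hand (oxide sums agree with the targets given rounding of the digits):
  Na2O: 49.95·0.4408 = 22.02 pbw (target 22.02 pbw)
  SiO2: 1299·0.5171 + 50.47·0.3245 = 688.1 pbw (target 688.0 pbw)
  ZrO2: 50.47·0.6745 = 34.04 pbw (target 34.04 pbw)
  PbO: 584.0·0.9990 = 583.4 pbw (target 583.4 pbw)
  CaO: 88.40·0.5576 + 1299·0.4799 = 672.7 pbw (target 672.6 pbw)
The glass-mass cross-check: batch total minus LOI = 2000 pbw (summing oxide targets gives 2000 pbw; the stated basis being 2000 pbw — rounding explains the deltas).
Total batch = Σ batch = 2072 pbw; LOI loss = Σ batch·LOI = 71.57 pbw; the yield ratio, glass ÷ batch: 96.55%.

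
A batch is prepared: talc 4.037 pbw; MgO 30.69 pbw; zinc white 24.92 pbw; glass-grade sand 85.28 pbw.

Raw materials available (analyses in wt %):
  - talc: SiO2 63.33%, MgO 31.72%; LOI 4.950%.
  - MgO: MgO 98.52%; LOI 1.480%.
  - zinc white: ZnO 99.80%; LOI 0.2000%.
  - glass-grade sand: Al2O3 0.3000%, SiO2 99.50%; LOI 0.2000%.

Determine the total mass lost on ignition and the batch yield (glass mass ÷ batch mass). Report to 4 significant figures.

LOI loss = 0.8744 pbw; glass = 144.1 pbw; yield = 99.40%

The intermediate values are printed (rounded to four significant figures) on the page; the whole derivation maintains exact precision from first step to last — every reported number includes exactly one rounding. The derived quantities are computed in full float precision (net glass mass, ignition loss, the four compositions, the totals, yield) from the batch weights on 144.1 pbw of glass, as they appear in the problem or the answer.
Ignition loss by material:
  talc: 4.037 × 0.04950 = 0.1998 pbw
  MgO: 30.69 × 0.01480 = 0.4542 pbw
  zinc white: 24.92 × 0.002000 = 0.04984 pbw
  glass-grade sand: 85.28 × 0.002000 = 0.1706 pbw
Total LOI = 0.8744 pbw
Glass = batch − LOI = 144.9 − 0.8744 = 144.1 pbw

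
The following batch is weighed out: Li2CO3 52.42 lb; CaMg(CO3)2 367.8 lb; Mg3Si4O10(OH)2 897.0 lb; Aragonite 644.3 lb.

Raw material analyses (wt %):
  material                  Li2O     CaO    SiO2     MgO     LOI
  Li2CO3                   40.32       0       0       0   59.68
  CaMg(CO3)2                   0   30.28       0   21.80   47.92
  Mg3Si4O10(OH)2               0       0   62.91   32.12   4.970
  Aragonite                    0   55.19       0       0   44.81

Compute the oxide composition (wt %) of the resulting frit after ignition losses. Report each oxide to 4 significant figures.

All arithmetic runs at full precision through the solve. In-progress results are displayed, rounded to 4 significant digits, at each printed step; each reported result sees exactly one rounding. Derived quantities, which include glass mass, ignition loss, the totals, yield, four oxide percentages, are carried at full float precision, as written in problem or answer, from the batch weights per 1421 lb of glass.
Mass of each oxide from the mix:
  Li2O: 52.42·0.4032 = 21.14 lb
  CaO: 367.8·0.3028 + 644.3·0.5519 = 467.0 lb
  SiO2: 897.0·0.6291 = 564.3 lb
  MgO: 367.8·0.2180 + 897.0·0.3212 = 368.3 lb
LOI: 52.42·0.5968 + 367.8·0.4792 + 897.0·0.04970 + 644.3·0.4481 = 540.8 lb
The glass mass, total less LOI, = 1962 − 540.8 = 1421 lb (equal to the oxide-mass sum)
percent by weight: oxide/glass ×100

Glass mass = 1421 lb (batch 1962 − LOI 540.8).
Composition: Li2O 1.488%, CaO 32.87%, SiO2 39.72%, MgO 25.92%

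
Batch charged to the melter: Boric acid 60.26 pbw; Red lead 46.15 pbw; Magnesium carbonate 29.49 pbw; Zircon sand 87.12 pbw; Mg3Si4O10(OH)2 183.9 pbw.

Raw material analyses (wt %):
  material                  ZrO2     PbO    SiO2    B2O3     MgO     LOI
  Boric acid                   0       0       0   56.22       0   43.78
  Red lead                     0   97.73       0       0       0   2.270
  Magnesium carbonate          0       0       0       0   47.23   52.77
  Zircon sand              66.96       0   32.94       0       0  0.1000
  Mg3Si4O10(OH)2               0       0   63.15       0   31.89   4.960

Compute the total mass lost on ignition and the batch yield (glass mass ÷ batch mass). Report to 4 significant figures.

Working values appear rounded to four significant figures between the steps; each numeric step runs at full float precision all the way through; every reported result takes exactly one rounding. All derived quantities are computed at full precision (the yield, the five compositions, LOI, totals, net glass mass) from the batch weights for 354.7 pbw of glass as quoted within problem or answer.
Loss on ignition, line by line:
  Boric acid: 60.26 × 0.4378 = 26.38 pbw
  Red lead: 46.15 × 0.02270 = 1.048 pbw
  Magnesium carbonate: 29.49 × 0.5277 = 15.56 pbw
  Zircon sand: 87.12 × 0.001000 = 0.08712 pbw
  Mg3Si4O10(OH)2: 183.9 × 0.04960 = 9.121 pbw
Total LOI = 52.20 pbw
Glass = batch − LOI = 406.9 − 52.20 = 354.7 pbw

LOI loss = 52.20 pbw; glass = 354.7 pbw; yield = 87.17%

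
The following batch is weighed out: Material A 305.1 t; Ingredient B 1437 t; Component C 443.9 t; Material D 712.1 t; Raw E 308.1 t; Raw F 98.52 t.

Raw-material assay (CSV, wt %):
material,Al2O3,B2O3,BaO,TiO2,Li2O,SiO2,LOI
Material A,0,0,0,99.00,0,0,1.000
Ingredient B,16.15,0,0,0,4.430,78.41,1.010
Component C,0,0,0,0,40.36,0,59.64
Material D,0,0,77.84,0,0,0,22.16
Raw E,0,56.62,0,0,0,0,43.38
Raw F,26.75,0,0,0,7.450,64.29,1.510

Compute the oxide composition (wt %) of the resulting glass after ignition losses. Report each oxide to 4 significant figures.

Glass mass = 2729 t (batch 3305 − LOI 575.2).
Composition: Al2O3 9.468%, B2O3 6.391%, BaO 20.31%, TiO2 11.07%, Li2O 9.165%, SiO2 43.60%

Working values appear, rounded to four significant digits, as written — all arithmetic holds full precision in every operation; each reported figure takes a single rounding; the derived quantities are computed from the weighed amounts on 2729 t of glass in full float precision (six oxide percentages, ignition loss, glass mass, the totals, yield), as written in the problem or answer text.
Delivered oxide masses:
  Al2O3: 1437·0.1615 + 98.52·0.2675 = 258.4 t
  B2O3: 308.1·0.5662 = 174.4 t
  BaO: 712.1·0.7784 = 554.3 t
  TiO2: 305.1·0.9900 = 302.0 t
  Li2O: 1437·0.04430 + 443.9·0.4036 + 98.52·0.07450 = 250.2 t
  SiO2: 1437·0.7841 + 98.52·0.6429 = 1190 t
LOI: 305.1·0.01000 + 1437·0.01010 + 443.9·0.5964 + 712.1·0.2216 + 308.1·0.4338 + 98.52·0.01510 = 575.2 t
batch − LOI leaves glass = 3305 − 575.2 = 2729 t (consistent with Σ oxide mass)
each oxide over glass, ×100, is wt %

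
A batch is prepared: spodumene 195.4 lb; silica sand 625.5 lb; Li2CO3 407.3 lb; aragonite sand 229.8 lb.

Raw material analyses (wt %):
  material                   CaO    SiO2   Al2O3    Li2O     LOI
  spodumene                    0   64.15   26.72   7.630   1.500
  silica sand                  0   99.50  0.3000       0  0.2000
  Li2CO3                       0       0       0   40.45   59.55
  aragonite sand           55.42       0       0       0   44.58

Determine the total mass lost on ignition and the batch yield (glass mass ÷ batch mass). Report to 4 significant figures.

LOI loss = 349.2 lb; glass = 1109 lb; yield = 76.05%

In-progress results are printed rounded to 4 significant digits in the printout; exact precision is carried through the solve; a single rounding completes each reported value; the derived quantities are rebuilt at full precision (four oxide percentages, LOI, the totals, glass mass, the yield) starting from the weights for 1109 lb of glass, as they appear in the question or the answer.
Per-material ignition loss:
  spodumene: 195.4 × 0.01500 = 2.931 lb
  silica sand: 625.5 × 0.002000 = 1.251 lb
  Li2CO3: 407.3 × 0.5955 = 242.5 lb
  aragonite sand: 229.8 × 0.4458 = 102.4 lb
Total LOI = 349.2 lb
Glass = batch − LOI = 1458 − 349.2 = 1109 lb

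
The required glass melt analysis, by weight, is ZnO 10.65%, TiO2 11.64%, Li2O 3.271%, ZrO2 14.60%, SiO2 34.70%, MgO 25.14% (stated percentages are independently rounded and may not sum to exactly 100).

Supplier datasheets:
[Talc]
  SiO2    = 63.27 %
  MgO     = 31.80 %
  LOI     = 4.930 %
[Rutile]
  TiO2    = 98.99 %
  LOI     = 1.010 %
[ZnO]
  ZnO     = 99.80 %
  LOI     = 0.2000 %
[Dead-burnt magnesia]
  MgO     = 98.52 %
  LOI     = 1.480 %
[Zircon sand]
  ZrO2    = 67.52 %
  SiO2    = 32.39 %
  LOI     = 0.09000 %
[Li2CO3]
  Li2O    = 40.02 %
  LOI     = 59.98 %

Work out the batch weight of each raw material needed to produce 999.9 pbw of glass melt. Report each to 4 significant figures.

Batch per 999.9 pbw glass melt:
  Talc: 437.7 pbw
  Rutile: 117.6 pbw
  ZnO: 106.7 pbw
  Dead-burnt magnesia: 113.9 pbw
  Zircon sand: 216.2 pbw
  Li2CO3: 81.73 pbw
Total batch = 1074 pbw; LOI loss = 73.88 pbw; yield = 93.12%

The working math runs at full float precision through the solve. Mid-chain values appear, rounded to four significant figures, across the worked steps; exactly one rounding is applied to every reported number; all derived quantities are re-derived in full float precision (the six compositions, totals, yield, ignition loss, net glass mass) using the weight values for 999.9 pbw of glass as given in problem or answer.
Target oxide masses per 999.9 pbw glass melt:
  ZnO: 10.65% × 999.9 = 106.5 pbw
  TiO2: 11.64% × 999.9 = 116.4 pbw
  Li2O: 3.271% × 999.9 = 32.71 pbw
  ZrO2: 14.60% × 999.9 = 146.0 pbw
  SiO2: 34.70% × 999.9 = 347.0 pbw
  MgO: 25.14% × 999.9 = 251.4 pbw
Oxide-by-oxide audit with the batch weights as given, versus the basis set out (sums match the target masses given rounding of the digits):
  ZnO: 106.7·0.9980 = 106.5 pbw (target 106.5 pbw)
  TiO2: 117.6·0.9899 = 116.4 pbw (target 116.4 pbw)
  Li2O: 81.73·0.4002 = 32.71 pbw (target 32.71 pbw)
  ZrO2: 216.2·0.6752 = 146.0 pbw (target 146.0 pbw)
  SiO2: 437.7·0.6327 + 216.2·0.3239 = 347.0 pbw (target 347.0 pbw)
  MgO: 437.7·0.3180 + 113.9·0.9852 = 251.4 pbw (target 251.4 pbw)
Consistency of the glass mass: batch total minus LOI = 999.9 pbw (per-oxide target masses sum to 999.9 pbw; basis as stated: 999.9 pbw — any gap is answer rounding).
Adding the batch up: Σ batch = 1074 pbw; Σ batch·LOI gives LOI loss = 73.88 pbw; yield: glass divided by total = 93.12%.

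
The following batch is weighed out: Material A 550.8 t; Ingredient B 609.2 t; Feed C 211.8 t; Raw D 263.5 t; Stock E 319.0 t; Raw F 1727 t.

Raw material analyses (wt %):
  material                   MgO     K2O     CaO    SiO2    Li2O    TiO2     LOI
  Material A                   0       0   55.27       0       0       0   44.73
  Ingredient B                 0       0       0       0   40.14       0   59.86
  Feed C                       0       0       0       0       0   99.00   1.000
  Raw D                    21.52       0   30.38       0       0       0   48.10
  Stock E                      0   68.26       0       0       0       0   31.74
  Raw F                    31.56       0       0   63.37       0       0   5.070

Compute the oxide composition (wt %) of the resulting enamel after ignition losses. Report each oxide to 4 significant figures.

Glass mass = 2753 t (batch 3681 − LOI 928.7).
Composition: MgO 21.86%, K2O 7.911%, CaO 13.97%, SiO2 39.76%, Li2O 8.884%, TiO2 7.618%

The working math keeps full precision end to end. Working values appear (rounded to 4 significant digits) alongside each step — a single rounding produces every reported result; the derived quantities are recomputed at exact precision (the yield, net glass mass, the totals, ignition loss, the six compositions) starting from the weights per 2753 t of glass, exactly as printed in either problem or answer.
What the batch supplies per oxide:
  MgO: 263.5·0.2152 + 1727·0.3156 = 601.7 t
  K2O: 319.0·0.6826 = 217.7 t
  CaO: 550.8·0.5527 + 263.5·0.3038 = 384.5 t
  SiO2: 1727·0.6337 = 1094 t
  Li2O: 609.2·0.4014 = 244.5 t
  TiO2: 211.8·0.9900 = 209.7 t
LOI: 550.8·0.4473 + 609.2·0.5986 + 211.8·0.01000 + 263.5·0.4810 + 319.0·0.3174 + 1727·0.05070 = 928.7 t
Glass = total batch minus LOI = 3681 − 928.7 = 2753 t (= Σ oxide masses)
wt % = oxide mass / glass mass × 100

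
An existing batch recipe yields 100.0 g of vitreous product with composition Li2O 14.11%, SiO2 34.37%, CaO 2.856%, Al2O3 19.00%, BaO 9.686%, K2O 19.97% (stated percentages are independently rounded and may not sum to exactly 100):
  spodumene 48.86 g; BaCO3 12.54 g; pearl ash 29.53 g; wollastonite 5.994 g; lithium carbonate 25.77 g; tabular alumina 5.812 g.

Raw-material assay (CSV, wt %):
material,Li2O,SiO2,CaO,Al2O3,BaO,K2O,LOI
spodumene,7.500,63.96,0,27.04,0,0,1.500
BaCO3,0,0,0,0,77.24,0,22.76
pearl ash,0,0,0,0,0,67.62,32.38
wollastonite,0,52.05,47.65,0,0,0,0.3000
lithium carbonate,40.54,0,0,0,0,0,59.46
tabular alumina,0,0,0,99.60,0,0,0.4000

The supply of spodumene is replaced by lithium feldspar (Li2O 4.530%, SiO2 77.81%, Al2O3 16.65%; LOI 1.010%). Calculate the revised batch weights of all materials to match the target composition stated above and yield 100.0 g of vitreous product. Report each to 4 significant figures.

Full precision is maintained in all steps — working values are displayed, rounded to 4 significant digits, when written out. Each reported value takes a single rounding — all derived quantities are computed from the batch weights per 100.0 g of glass at exact precision (the yield, the totals, net glass mass, six oxide percentages, LOI), precisely as stated by question or answer.
Target oxide masses per 100.0 g vitreous product:
  Li2O: 14.11% × 100.0 = 14.11 g
  SiO2: 34.37% × 100.0 = 34.37 g
  CaO: 2.856% × 100.0 = 2.856 g
  Al2O3: 19.00% × 100.0 = 19.00 g
  BaO: 9.686% × 100.0 = 9.686 g
  K2O: 19.97% × 100.0 = 19.97 g
Balance tally, oxide-wise, applying the batch weights above, under the basis named above (sums match the target masses once rounding is allowed for):
  Li2O: 40.16·0.04530 + 30.32·0.4054 = 14.11 g (target 14.11 g)
  SiO2: 40.16·0.7781 + 5.994·0.5205 = 34.37 g (target 34.37 g)
  CaO: 5.994·0.4765 = 2.856 g (target 2.856 g)
  Al2O3: 40.16·0.1665 + 12.36·0.9960 = 19.00 g (target 19.00 g)
  BaO: 12.54·0.7724 = 9.686 g (target 9.686 g)
  K2O: 29.53·0.6762 = 19.97 g (target 19.97 g)
Glass-mass closure: batch total minus LOI = 99.99 g (the targets, summed, come to 99.99 g; with the basis standing at 100.0 g — any gap is answer rounding).
Adding the batch up: Σ batch = 130.9 g; LOI removed, Σ of batch·LOI: 30.92 g; yield, glass over the total, = 76.38%.

Revised batch per 100.0 g vitreous product:
  lithium feldspar: 40.16 g
  BaCO3: 12.54 g
  pearl ash: 29.53 g
  wollastonite: 5.994 g
  lithium carbonate: 30.32 g
  tabular alumina: 12.36 g
Total batch = 130.9 g; LOI loss = 30.92 g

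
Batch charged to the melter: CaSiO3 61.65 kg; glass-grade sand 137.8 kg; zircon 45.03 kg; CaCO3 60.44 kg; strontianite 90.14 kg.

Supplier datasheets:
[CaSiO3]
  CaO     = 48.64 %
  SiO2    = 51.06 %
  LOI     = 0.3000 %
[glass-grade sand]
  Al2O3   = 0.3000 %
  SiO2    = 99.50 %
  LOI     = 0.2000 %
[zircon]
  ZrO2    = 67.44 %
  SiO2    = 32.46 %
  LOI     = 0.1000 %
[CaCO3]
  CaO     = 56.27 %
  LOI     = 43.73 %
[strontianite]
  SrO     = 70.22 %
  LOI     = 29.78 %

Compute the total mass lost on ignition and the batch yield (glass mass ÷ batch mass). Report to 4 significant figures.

LOI loss = 53.78 kg; glass = 341.3 kg; yield = 86.39%

All internal work carries exact precision in every operation — working values are displayed, with 4-significant-digit rounding, at each printed step. Each reported number receives exactly one rounding; derived quantities are recomputed in full precision (five oxide percentages, ignition loss, glass mass, yield, totals) starting from the weights for 341.3 kg of glass as quoted within problem or answer.
Material-by-material LOI:
  CaSiO3: 61.65 × 0.003000 = 0.1850 kg
  glass-grade sand: 137.8 × 0.002000 = 0.2756 kg
  zircon: 45.03 × 0.001000 = 0.04503 kg
  CaCO3: 60.44 × 0.4373 = 26.43 kg
  strontianite: 90.14 × 0.2978 = 26.84 kg
Total LOI = 53.78 kg
Glass = batch − LOI = 395.1 − 53.78 = 341.3 kg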